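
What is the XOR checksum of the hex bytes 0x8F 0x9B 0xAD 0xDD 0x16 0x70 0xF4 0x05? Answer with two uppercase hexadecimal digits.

F3

XOR the bytes together:
  start with 0x8F
  0x8F ⊕ 0x9B = 0x14
  0x14 ⊕ 0xAD = 0xB9
  0xB9 ⊕ 0xDD = 0x64
  0x64 ⊕ 0x16 = 0x72
  0x72 ⊕ 0x70 = 0x02
  0x02 ⊕ 0xF4 = 0xF6
  0xF6 ⊕ 0x05 = 0xF3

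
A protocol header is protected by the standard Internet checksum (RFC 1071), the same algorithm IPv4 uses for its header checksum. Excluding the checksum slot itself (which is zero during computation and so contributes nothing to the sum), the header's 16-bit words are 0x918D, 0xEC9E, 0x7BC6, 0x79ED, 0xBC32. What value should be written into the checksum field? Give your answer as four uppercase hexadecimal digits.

CFEC

One's-complement addition (fold any carry out of bit 15 back into bit 0):
  0x918D + 0xEC9E = 0x17E2B → wrap carry → 0x7E2C
  0x7E2C + 0x7BC6 = 0x0F9F2
  0xF9F2 + 0x79ED = 0x173DF → wrap carry → 0x73E0
  0x73E0 + 0xBC32 = 0x13012 → wrap carry → 0x3013
One's-complement sum = 0x3013.
Checksum = ~0x3013 & 0xFFFF = 0xCFEC.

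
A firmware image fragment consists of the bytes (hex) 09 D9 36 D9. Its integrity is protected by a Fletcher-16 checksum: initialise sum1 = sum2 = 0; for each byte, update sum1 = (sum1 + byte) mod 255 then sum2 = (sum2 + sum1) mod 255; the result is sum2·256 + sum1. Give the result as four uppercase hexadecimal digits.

F7F2

Running sums (mod 255):
  after byte 0 (09): sum1=9, sum2=9
  after byte 1 (D9): sum1=226, sum2=235
  after byte 2 (36): sum1=25, sum2=5
  after byte 3 (D9): sum1=242, sum2=247
Checksum = sum2·256 + sum1 = 247·256 + 242 = 63474 = 0xF7F2.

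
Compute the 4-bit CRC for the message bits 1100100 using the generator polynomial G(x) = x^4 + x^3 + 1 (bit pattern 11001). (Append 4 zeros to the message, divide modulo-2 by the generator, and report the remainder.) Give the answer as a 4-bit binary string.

Append 4 zeros: 11001000000. Divide by 11001 (XOR where the leading bit is 1):
  pos 0: 11001 XOR 11001 = 00000
Remainder (last 4 bits) = 0000. This is the CRC / FCS.

0000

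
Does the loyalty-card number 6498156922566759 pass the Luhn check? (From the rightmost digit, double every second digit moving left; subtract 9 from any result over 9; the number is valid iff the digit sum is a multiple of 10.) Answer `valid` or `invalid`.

From the right, keep odd positions and double even positions (subtract 9 from any doubled value over 9):
  doubled (positions 2,4,...): 1 3 1 4 3 2 9 3 → sum 26
  kept (positions 1,3,...): 9 7 6 2 9 5 8 4 → sum 50
Total = 76.
76 mod 10 = 6, so the number is invalid.

invalid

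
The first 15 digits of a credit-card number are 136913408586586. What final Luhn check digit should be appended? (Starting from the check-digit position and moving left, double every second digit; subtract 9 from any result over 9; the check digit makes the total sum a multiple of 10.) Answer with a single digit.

Partial digits right→left: 6 8 5 6 8 5 8 0 4 3 1 9 6 3 1
Double every second digit counting from the check-digit position (so the 1st, 3rd, 5th, ... of the partial from the right).
  doubled (with −9 where >9): 3 1 7 7 8 2 3 2 → sum 33
  kept as-is: 8 6 5 0 3 9 3 → sum 34
Total = 33 + 34 = 67.
Check digit = (10 − (67 mod 10)) mod 10 = 3.

3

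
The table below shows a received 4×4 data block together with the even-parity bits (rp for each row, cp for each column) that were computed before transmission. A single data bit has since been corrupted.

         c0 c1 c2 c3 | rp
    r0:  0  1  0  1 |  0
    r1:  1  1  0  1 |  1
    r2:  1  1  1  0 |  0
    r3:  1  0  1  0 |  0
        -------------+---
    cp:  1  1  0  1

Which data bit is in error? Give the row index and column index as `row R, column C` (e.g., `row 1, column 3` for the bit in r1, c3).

Recompute each row's even parity and compare to rp:
  r0: data parity 0, sent rp 0 → ok
  r1: data parity 1, sent rp 1 → ok
  r2: data parity 1, sent rp 0 → mismatch
  r3: data parity 0, sent rp 0 → ok
Recompute each column's even parity and compare to cp:
  c0: data parity 1, sent cp 1 → ok
  c1: data parity 1, sent cp 1 → ok
  c2: data parity 0, sent cp 0 → ok
  c3: data parity 0, sent cp 1 → mismatch
Exactly one row (r2) and one column (c3) fail → the flipped bit is at their intersection.

row 2, column 3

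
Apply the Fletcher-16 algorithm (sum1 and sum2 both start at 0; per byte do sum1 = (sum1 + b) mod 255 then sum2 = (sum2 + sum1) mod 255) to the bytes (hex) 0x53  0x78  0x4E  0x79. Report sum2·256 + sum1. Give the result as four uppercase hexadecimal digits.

CC93

Running sums (mod 255):
  after byte 0 (0x53): sum1=83, sum2=83
  after byte 1 (0x78): sum1=203, sum2=31
  after byte 2 (0x4E): sum1=26, sum2=57
  after byte 3 (0x79): sum1=147, sum2=204
Checksum = sum2·256 + sum1 = 204·256 + 147 = 52371 = 0xCC93.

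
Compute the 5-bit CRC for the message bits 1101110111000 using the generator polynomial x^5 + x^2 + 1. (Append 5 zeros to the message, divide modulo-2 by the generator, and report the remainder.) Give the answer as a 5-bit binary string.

00001

Append 5 zeros: 110111011100000000. Divide by 100101 (XOR where the leading bit is 1):
  pos 0: 110111 XOR 100101 = 010010
  pos 1: 100100 XOR 100101 = 000001
  pos 6: 111100 XOR 100101 = 011001
  pos 7: 110010 XOR 100101 = 010111
  pos 8: 101110 XOR 100101 = 001011
  pos 10: 101100 XOR 100101 = 001001
  pos 12: 100100 XOR 100101 = 000001
Remainder (last 5 bits) = 00001. This is the CRC / FCS.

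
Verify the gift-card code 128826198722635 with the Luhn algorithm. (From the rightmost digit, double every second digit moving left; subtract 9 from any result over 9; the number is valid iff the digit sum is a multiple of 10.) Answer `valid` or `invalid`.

From the right, keep odd positions and double even positions (subtract 9 from any doubled value over 9):
  doubled (positions 2,4,...): 6 4 5 9 3 7 4 → sum 38
  kept (positions 1,3,...): 5 6 2 8 1 2 8 1 → sum 33
Total = 71.
71 mod 10 = 1, so the number is invalid.

invalid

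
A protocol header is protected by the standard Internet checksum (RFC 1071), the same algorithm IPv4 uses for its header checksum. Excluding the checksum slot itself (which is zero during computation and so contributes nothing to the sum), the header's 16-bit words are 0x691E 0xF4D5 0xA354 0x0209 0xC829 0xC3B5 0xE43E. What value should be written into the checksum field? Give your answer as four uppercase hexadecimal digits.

8C8F

One's-complement addition (fold any carry out of bit 15 back into bit 0):
  0x691E + 0xF4D5 = 0x15DF3 → wrap carry → 0x5DF4
  0x5DF4 + 0xA354 = 0x10148 → wrap carry → 0x0149
  0x0149 + 0x0209 = 0x00352
  0x0352 + 0xC829 = 0x0CB7B
  0xCB7B + 0xC3B5 = 0x18F30 → wrap carry → 0x8F31
  0x8F31 + 0xE43E = 0x1736F → wrap carry → 0x7370
One's-complement sum = 0x7370.
Checksum = ~0x7370 & 0xFFFF = 0x8C8F.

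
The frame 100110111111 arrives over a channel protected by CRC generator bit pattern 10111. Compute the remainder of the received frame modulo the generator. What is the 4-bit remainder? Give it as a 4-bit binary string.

Modulo-2 division of 100110111111 by 10111:
  pos 0: 10011 XOR 10111 = 00100
  pos 2: 10001 XOR 10111 = 00110
  pos 4: 11011 XOR 10111 = 01100
  pos 5: 11001 XOR 10111 = 01110
  pos 6: 11101 XOR 10111 = 01010
  pos 7: 10101 XOR 10111 = 00010
Remainder = 0010 (nonzero — an error is detected).

0010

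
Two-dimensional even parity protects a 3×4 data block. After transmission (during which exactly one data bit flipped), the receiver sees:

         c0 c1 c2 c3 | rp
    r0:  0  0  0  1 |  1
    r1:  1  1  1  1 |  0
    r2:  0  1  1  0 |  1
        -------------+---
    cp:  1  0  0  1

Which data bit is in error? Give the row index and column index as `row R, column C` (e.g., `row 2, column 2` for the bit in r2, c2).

row 2, column 3

Recompute each row's even parity and compare to rp:
  r0: data parity 1, sent rp 1 → ok
  r1: data parity 0, sent rp 0 → ok
  r2: data parity 0, sent rp 1 → mismatch
Recompute each column's even parity and compare to cp:
  c0: data parity 1, sent cp 1 → ok
  c1: data parity 0, sent cp 0 → ok
  c2: data parity 0, sent cp 0 → ok
  c3: data parity 0, sent cp 1 → mismatch
Exactly one row (r2) and one column (c3) fail → the flipped bit is at their intersection.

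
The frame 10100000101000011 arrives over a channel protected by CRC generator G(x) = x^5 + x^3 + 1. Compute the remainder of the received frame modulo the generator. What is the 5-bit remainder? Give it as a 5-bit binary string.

00100

Modulo-2 division of 10100000101000011 by 101001:
  pos 0: 101000 XOR 101001 = 000001
  pos 5: 100101 XOR 101001 = 001100
  pos 7: 110000 XOR 101001 = 011001
  pos 8: 110010 XOR 101001 = 011011
  pos 9: 110110 XOR 101001 = 011111
  pos 10: 111111 XOR 101001 = 010110
  pos 11: 101101 XOR 101001 = 000100
Remainder = 00100 (nonzero — an error is detected).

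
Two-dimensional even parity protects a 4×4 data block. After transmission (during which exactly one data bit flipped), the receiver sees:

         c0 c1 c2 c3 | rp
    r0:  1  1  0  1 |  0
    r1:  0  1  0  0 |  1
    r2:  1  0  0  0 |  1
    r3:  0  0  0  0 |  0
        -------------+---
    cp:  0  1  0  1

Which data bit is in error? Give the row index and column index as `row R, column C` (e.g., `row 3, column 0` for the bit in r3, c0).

Recompute each row's even parity and compare to rp:
  r0: data parity 1, sent rp 0 → mismatch
  r1: data parity 1, sent rp 1 → ok
  r2: data parity 1, sent rp 1 → ok
  r3: data parity 0, sent rp 0 → ok
Recompute each column's even parity and compare to cp:
  c0: data parity 0, sent cp 0 → ok
  c1: data parity 0, sent cp 1 → mismatch
  c2: data parity 0, sent cp 0 → ok
  c3: data parity 1, sent cp 1 → ok
Exactly one row (r0) and one column (c1) fail → the flipped bit is at their intersection.

row 0, column 1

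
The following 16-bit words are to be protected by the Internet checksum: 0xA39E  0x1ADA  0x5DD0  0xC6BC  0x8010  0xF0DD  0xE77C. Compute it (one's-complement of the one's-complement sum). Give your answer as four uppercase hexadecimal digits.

C48E

One's-complement addition (fold any carry out of bit 15 back into bit 0):
  0xA39E + 0x1ADA = 0x0BE78
  0xBE78 + 0x5DD0 = 0x11C48 → wrap carry → 0x1C49
  0x1C49 + 0xC6BC = 0x0E305
  0xE305 + 0x8010 = 0x16315 → wrap carry → 0x6316
  0x6316 + 0xF0DD = 0x153F3 → wrap carry → 0x53F4
  0x53F4 + 0xE77C = 0x13B70 → wrap carry → 0x3B71
One's-complement sum = 0x3B71.
Checksum = ~0x3B71 & 0xFFFF = 0xC48E.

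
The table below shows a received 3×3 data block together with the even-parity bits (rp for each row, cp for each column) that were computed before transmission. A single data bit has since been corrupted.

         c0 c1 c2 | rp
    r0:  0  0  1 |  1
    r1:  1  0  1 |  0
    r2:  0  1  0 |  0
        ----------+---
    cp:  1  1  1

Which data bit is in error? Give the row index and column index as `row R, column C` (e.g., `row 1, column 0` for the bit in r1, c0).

Recompute each row's even parity and compare to rp:
  r0: data parity 1, sent rp 1 → ok
  r1: data parity 0, sent rp 0 → ok
  r2: data parity 1, sent rp 0 → mismatch
Recompute each column's even parity and compare to cp:
  c0: data parity 1, sent cp 1 → ok
  c1: data parity 1, sent cp 1 → ok
  c2: data parity 0, sent cp 1 → mismatch
Exactly one row (r2) and one column (c2) fail → the flipped bit is at their intersection.

row 2, column 2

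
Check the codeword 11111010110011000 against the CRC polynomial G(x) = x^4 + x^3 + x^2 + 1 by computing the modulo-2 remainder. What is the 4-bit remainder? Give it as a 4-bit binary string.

Modulo-2 division of 11111010110011000 by 11101:
  pos 0: 11111 XOR 11101 = 00010
  pos 3: 10010 XOR 11101 = 01111
  pos 4: 11111 XOR 11101 = 00010
  pos 7: 10100 XOR 11101 = 01001
  pos 8: 10011 XOR 11101 = 01110
  pos 9: 11101 XOR 11101 = 00000
Remainder = 0000 (zero — the frame passes the CRC check).

0000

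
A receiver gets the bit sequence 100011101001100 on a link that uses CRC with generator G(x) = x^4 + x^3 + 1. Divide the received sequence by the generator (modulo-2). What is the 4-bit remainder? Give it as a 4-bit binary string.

1110

Modulo-2 division of 100011101001100 by 11001:
  pos 0: 10001 XOR 11001 = 01000
  pos 1: 10001 XOR 11001 = 01000
  pos 2: 10001 XOR 11001 = 01000
  pos 3: 10000 XOR 11001 = 01001
  pos 4: 10011 XOR 11001 = 01010
  pos 5: 10100 XOR 11001 = 01101
  pos 6: 11010 XOR 11001 = 00011
  pos 9: 11110 XOR 11001 = 00111
Remainder = 1110 (nonzero — an error is detected).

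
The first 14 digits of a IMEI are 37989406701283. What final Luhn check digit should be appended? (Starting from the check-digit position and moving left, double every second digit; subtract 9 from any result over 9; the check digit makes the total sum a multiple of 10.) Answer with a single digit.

Partial digits right→left: 3 8 2 1 0 7 6 0 4 9 8 9 7 3
Double every second digit counting from the check-digit position (so the 1st, 3rd, 5th, ... of the partial from the right).
  doubled (with −9 where >9): 6 4 0 3 8 7 5 → sum 33
  kept as-is: 8 1 7 0 9 9 3 → sum 37
Total = 33 + 37 = 70.
Check digit = (10 − (70 mod 10)) mod 10 = 0.

0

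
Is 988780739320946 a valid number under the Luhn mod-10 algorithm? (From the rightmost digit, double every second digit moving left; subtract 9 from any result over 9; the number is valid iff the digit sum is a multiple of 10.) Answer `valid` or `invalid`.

From the right, keep odd positions and double even positions (subtract 9 from any doubled value over 9):
  doubled (positions 2,4,...): 8 0 6 6 0 5 7 → sum 32
  kept (positions 1,3,...): 6 9 2 9 7 8 8 9 → sum 58
Total = 90.
90 mod 10 = 0, so the number is valid.

valid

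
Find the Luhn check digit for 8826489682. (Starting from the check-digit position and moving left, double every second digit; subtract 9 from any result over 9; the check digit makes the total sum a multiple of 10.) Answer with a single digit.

5

Partial digits right→left: 2 8 6 9 8 4 6 2 8 8
Double every second digit counting from the check-digit position (so the 1st, 3rd, 5th, ... of the partial from the right).
  doubled (with −9 where >9): 4 3 7 3 7 → sum 24
  kept as-is: 8 9 4 2 8 → sum 31
Total = 24 + 31 = 55.
Check digit = (10 − (55 mod 10)) mod 10 = 5.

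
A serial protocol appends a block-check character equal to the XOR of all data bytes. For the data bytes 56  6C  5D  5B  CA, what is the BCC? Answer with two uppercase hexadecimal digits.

XOR the bytes together:
  start with 0x56
  0x56 ⊕ 0x6C = 0x3A
  0x3A ⊕ 0x5D = 0x67
  0x67 ⊕ 0x5B = 0x3C
  0x3C ⊕ 0xCA = 0xF6

F6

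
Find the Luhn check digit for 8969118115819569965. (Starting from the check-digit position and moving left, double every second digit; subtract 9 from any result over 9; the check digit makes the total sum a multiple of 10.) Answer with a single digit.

Partial digits right→left: 5 6 9 9 6 5 9 1 8 5 1 1 8 1 1 9 6 9 8
Double every second digit counting from the check-digit position (so the 1st, 3rd, 5th, ... of the partial from the right).
  doubled (with −9 where >9): 1 9 3 9 7 2 7 2 3 7 → sum 50
  kept as-is: 6 9 5 1 5 1 1 9 9 → sum 46
Total = 50 + 46 = 96.
Check digit = (10 − (96 mod 10)) mod 10 = 4.

4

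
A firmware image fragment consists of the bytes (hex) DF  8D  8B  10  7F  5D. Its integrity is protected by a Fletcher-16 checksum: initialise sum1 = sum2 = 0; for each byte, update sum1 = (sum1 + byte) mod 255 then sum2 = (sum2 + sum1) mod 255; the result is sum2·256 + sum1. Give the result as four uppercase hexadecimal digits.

BDE5

Running sums (mod 255):
  after byte 0 (DF): sum1=223, sum2=223
  after byte 1 (8D): sum1=109, sum2=77
  after byte 2 (8B): sum1=248, sum2=70
  after byte 3 (10): sum1=9, sum2=79
  after byte 4 (7F): sum1=136, sum2=215
  after byte 5 (5D): sum1=229, sum2=189
Checksum = sum2·256 + sum1 = 189·256 + 229 = 48613 = 0xBDE5.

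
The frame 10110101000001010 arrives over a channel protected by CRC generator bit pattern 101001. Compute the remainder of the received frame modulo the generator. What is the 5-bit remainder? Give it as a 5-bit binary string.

Modulo-2 division of 10110101000001010 by 101001:
  pos 0: 101101 XOR 101001 = 000100
  pos 3: 100010 XOR 101001 = 001011
  pos 5: 101100 XOR 101001 = 000101
  pos 8: 101001 XOR 101001 = 000000
Remainder = 00010 (nonzero — an error is detected).

00010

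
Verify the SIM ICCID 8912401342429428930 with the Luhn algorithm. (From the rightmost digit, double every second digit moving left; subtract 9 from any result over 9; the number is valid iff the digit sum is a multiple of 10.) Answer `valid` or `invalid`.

From the right, keep odd positions and double even positions (subtract 9 from any doubled value over 9):
  doubled (positions 2,4,...): 6 7 8 4 4 6 0 4 9 → sum 48
  kept (positions 1,3,...): 0 9 2 9 4 4 1 4 1 8 → sum 42
Total = 90.
90 mod 10 = 0, so the number is valid.

valid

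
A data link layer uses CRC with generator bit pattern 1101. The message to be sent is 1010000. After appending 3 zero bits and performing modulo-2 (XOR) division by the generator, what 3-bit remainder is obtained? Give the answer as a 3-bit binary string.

101

Append 3 zeros: 1010000000. Divide by 1101 (XOR where the leading bit is 1):
  pos 0: 1010 XOR 1101 = 0111
  pos 1: 1110 XOR 1101 = 0011
  pos 3: 1100 XOR 1101 = 0001
  pos 6: 1000 XOR 1101 = 0101
Remainder (last 3 bits) = 101. This is the CRC / FCS.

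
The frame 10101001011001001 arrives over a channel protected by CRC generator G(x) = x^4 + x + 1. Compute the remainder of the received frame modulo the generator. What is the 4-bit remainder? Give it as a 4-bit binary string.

0000

Modulo-2 division of 10101001011001001 by 10011:
  pos 0: 10101 XOR 10011 = 00110
  pos 2: 11000 XOR 10011 = 01011
  pos 3: 10111 XOR 10011 = 00100
  pos 5: 10001 XOR 10011 = 00010
  pos 8: 10100 XOR 10011 = 00111
  pos 10: 11110 XOR 10011 = 01101
  pos 11: 11010 XOR 10011 = 01001
  pos 12: 10011 XOR 10011 = 00000
Remainder = 0000 (zero — the frame passes the CRC check).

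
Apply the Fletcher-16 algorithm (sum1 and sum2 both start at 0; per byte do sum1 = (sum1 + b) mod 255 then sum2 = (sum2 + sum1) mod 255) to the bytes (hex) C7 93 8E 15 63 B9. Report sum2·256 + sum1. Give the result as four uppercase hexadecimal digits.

Running sums (mod 255):
  after byte 0 (C7): sum1=199, sum2=199
  after byte 1 (93): sum1=91, sum2=35
  after byte 2 (8E): sum1=233, sum2=13
  after byte 3 (15): sum1=254, sum2=12
  after byte 4 (63): sum1=98, sum2=110
  after byte 5 (B9): sum1=28, sum2=138
Checksum = sum2·256 + sum1 = 138·256 + 28 = 35356 = 0x8A1C.

8A1C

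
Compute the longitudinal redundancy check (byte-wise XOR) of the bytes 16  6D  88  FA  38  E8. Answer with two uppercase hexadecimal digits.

XOR the bytes together:
  start with 0x16
  0x16 ⊕ 0x6D = 0x7B
  0x7B ⊕ 0x88 = 0xF3
  0xF3 ⊕ 0xFA = 0x09
  0x09 ⊕ 0x38 = 0x31
  0x31 ⊕ 0xE8 = 0xD9

D9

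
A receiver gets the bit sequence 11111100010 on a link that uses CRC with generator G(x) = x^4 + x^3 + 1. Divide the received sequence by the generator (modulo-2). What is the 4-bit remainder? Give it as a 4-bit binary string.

0000

Modulo-2 division of 11111100010 by 11001:
  pos 0: 11111 XOR 11001 = 00110
  pos 2: 11010 XOR 11001 = 00011
  pos 5: 11001 XOR 11001 = 00000
Remainder = 0000 (zero — the frame passes the CRC check).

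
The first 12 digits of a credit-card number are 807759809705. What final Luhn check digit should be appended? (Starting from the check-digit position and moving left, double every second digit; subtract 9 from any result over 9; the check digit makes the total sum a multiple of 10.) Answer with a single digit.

Partial digits right→left: 5 0 7 9 0 8 9 5 7 7 0 8
Double every second digit counting from the check-digit position (so the 1st, 3rd, 5th, ... of the partial from the right).
  doubled (with −9 where >9): 1 5 0 9 5 0 → sum 20
  kept as-is: 0 9 8 5 7 8 → sum 37
Total = 20 + 37 = 57.
Check digit = (10 − (57 mod 10)) mod 10 = 3.

3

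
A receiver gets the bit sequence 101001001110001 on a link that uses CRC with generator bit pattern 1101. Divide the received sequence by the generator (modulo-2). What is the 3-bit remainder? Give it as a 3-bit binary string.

101

Modulo-2 division of 101001001110001 by 1101:
  pos 0: 1010 XOR 1101 = 0111
  pos 1: 1110 XOR 1101 = 0011
  pos 3: 1110 XOR 1101 = 0011
  pos 5: 1101 XOR 1101 = 0000
  pos 9: 1100 XOR 1101 = 0001
Remainder = 101 (nonzero — an error is detected).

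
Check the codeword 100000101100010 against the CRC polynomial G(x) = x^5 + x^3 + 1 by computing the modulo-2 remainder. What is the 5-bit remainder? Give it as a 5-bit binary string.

Modulo-2 division of 100000101100010 by 101001:
  pos 0: 100000 XOR 101001 = 001001
  pos 2: 100110 XOR 101001 = 001111
  pos 4: 111111 XOR 101001 = 010110
  pos 5: 101100 XOR 101001 = 000101
  pos 8: 101001 XOR 101001 = 000000
Remainder = 00000 (zero — the frame passes the CRC check).

00000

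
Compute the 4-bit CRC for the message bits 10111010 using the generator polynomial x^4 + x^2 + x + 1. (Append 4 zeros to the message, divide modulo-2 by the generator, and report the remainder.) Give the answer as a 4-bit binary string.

1110

Append 4 zeros: 101110100000. Divide by 10111 (XOR where the leading bit is 1):
  pos 0: 10111 XOR 10111 = 00000
  pos 6: 10000 XOR 10111 = 00111
Remainder (last 4 bits) = 1110. This is the CRC / FCS.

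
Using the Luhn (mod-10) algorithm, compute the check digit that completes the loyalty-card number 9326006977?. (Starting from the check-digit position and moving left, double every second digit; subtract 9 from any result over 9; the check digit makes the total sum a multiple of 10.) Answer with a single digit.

3

Partial digits right→left: 7 7 9 6 0 0 6 2 3 9
Double every second digit counting from the check-digit position (so the 1st, 3rd, 5th, ... of the partial from the right).
  doubled (with −9 where >9): 5 9 0 3 6 → sum 23
  kept as-is: 7 6 0 2 9 → sum 24
Total = 23 + 24 = 47.
Check digit = (10 − (47 mod 10)) mod 10 = 3.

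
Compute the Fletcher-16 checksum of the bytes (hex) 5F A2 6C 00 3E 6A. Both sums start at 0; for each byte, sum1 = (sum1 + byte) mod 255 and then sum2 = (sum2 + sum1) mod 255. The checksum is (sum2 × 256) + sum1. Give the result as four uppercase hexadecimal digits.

Running sums (mod 255):
  after byte 0 (5F): sum1=95, sum2=95
  after byte 1 (A2): sum1=2, sum2=97
  after byte 2 (6C): sum1=110, sum2=207
  after byte 3 (00): sum1=110, sum2=62
  after byte 4 (3E): sum1=172, sum2=234
  after byte 5 (6A): sum1=23, sum2=2
Checksum = sum2·256 + sum1 = 2·256 + 23 = 535 = 0x0217.

0217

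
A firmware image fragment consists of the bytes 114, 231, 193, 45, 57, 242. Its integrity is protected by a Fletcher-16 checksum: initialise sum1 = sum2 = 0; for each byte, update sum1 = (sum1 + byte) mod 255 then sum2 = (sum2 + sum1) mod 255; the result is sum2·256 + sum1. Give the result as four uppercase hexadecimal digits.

Running sums (mod 255):
  after byte 0 (114): sum1=114, sum2=114
  after byte 1 (231): sum1=90, sum2=204
  after byte 2 (193): sum1=28, sum2=232
  after byte 3 (45): sum1=73, sum2=50
  after byte 4 (57): sum1=130, sum2=180
  after byte 5 (242): sum1=117, sum2=42
Checksum = sum2·256 + sum1 = 42·256 + 117 = 10869 = 0x2A75.

2A75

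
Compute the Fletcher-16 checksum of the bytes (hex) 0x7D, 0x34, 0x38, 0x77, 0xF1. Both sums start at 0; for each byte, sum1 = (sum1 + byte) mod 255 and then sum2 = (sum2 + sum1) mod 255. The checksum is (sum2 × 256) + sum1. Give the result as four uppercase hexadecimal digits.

CD53

Running sums (mod 255):
  after byte 0 (0x7D): sum1=125, sum2=125
  after byte 1 (0x34): sum1=177, sum2=47
  after byte 2 (0x38): sum1=233, sum2=25
  after byte 3 (0x77): sum1=97, sum2=122
  after byte 4 (0xF1): sum1=83, sum2=205
Checksum = sum2·256 + sum1 = 205·256 + 83 = 52563 = 0xCD53.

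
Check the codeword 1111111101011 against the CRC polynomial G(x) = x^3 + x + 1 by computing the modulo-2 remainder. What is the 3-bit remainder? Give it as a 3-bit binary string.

Modulo-2 division of 1111111101011 by 1011:
  pos 0: 1111 XOR 1011 = 0100
  pos 1: 1001 XOR 1011 = 0010
  pos 3: 1011 XOR 1011 = 0000
  pos 7: 1010 XOR 1011 = 0001
Remainder = 111 (nonzero — an error is detected).

111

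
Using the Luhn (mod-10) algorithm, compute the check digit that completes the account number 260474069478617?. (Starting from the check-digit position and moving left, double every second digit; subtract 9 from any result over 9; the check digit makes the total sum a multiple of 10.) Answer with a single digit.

Partial digits right→left: 7 1 6 8 7 4 9 6 0 4 7 4 0 6 2
Double every second digit counting from the check-digit position (so the 1st, 3rd, 5th, ... of the partial from the right).
  doubled (with −9 where >9): 5 3 5 9 0 5 0 4 → sum 31
  kept as-is: 1 8 4 6 4 4 6 → sum 33
Total = 31 + 33 = 64.
Check digit = (10 − (64 mod 10)) mod 10 = 6.

6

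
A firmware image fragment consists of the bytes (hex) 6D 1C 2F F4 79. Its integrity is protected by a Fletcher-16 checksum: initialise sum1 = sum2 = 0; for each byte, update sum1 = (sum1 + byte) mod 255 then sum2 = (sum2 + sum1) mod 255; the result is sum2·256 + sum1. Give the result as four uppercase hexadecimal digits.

8427

Running sums (mod 255):
  after byte 0 (6D): sum1=109, sum2=109
  after byte 1 (1C): sum1=137, sum2=246
  after byte 2 (2F): sum1=184, sum2=175
  after byte 3 (F4): sum1=173, sum2=93
  after byte 4 (79): sum1=39, sum2=132
Checksum = sum2·256 + sum1 = 132·256 + 39 = 33831 = 0x8427.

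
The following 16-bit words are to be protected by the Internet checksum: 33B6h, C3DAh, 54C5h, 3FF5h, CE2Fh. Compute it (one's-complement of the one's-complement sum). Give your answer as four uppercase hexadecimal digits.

One's-complement addition (fold any carry out of bit 15 back into bit 0):
  0x33B6 + 0xC3DA = 0x0F790
  0xF790 + 0x54C5 = 0x14C55 → wrap carry → 0x4C56
  0x4C56 + 0x3FF5 = 0x08C4B
  0x8C4B + 0xCE2F = 0x15A7A → wrap carry → 0x5A7B
One's-complement sum = 0x5A7B.
Checksum = ~0x5A7B & 0xFFFF = 0xA584.

A584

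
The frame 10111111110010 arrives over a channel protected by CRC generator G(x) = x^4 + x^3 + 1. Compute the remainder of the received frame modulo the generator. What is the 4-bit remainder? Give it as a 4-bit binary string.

Modulo-2 division of 10111111110010 by 11001:
  pos 0: 10111 XOR 11001 = 01110
  pos 1: 11101 XOR 11001 = 00100
  pos 3: 10011 XOR 11001 = 01010
  pos 4: 10101 XOR 11001 = 01100
  pos 5: 11001 XOR 11001 = 00000
Remainder = 0010 (nonzero — an error is detected).

0010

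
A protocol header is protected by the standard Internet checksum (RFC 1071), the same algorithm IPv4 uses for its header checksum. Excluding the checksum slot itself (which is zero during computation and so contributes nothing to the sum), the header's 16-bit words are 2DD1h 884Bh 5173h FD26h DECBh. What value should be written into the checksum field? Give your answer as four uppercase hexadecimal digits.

1C7D

One's-complement addition (fold any carry out of bit 15 back into bit 0):
  0x2DD1 + 0x884B = 0x0B61C
  0xB61C + 0x5173 = 0x1078F → wrap carry → 0x0790
  0x0790 + 0xFD26 = 0x104B6 → wrap carry → 0x04B7
  0x04B7 + 0xDECB = 0x0E382
One's-complement sum = 0xE382.
Checksum = ~0xE382 & 0xFFFF = 0x1C7D.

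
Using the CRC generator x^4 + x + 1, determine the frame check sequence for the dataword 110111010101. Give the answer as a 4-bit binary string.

0100

Append 4 zeros: 1101110101010000. Divide by 10011 (XOR where the leading bit is 1):
  pos 0: 11011 XOR 10011 = 01000
  pos 1: 10001 XOR 10011 = 00010
  pos 4: 10010 XOR 10011 = 00001
  pos 8: 11010 XOR 10011 = 01001
  pos 9: 10010 XOR 10011 = 00001
Remainder (last 4 bits) = 0100. This is the CRC / FCS.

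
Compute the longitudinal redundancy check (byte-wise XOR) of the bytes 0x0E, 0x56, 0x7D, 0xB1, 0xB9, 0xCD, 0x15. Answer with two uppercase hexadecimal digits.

XOR the bytes together:
  start with 0x0E
  0x0E ⊕ 0x56 = 0x58
  0x58 ⊕ 0x7D = 0x25
  0x25 ⊕ 0xB1 = 0x94
  0x94 ⊕ 0xB9 = 0x2D
  0x2D ⊕ 0xCD = 0xE0
  0xE0 ⊕ 0x15 = 0xF5

F5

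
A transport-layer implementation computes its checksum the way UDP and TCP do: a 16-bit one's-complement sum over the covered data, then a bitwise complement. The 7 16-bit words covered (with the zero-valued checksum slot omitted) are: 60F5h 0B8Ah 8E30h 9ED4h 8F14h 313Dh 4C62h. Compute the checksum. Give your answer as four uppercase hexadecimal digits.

59C7

One's-complement addition (fold any carry out of bit 15 back into bit 0):
  0x60F5 + 0x0B8A = 0x06C7F
  0x6C7F + 0x8E30 = 0x0FAAF
  0xFAAF + 0x9ED4 = 0x19983 → wrap carry → 0x9984
  0x9984 + 0x8F14 = 0x12898 → wrap carry → 0x2899
  0x2899 + 0x313D = 0x059D6
  0x59D6 + 0x4C62 = 0x0A638
One's-complement sum = 0xA638.
Checksum = ~0xA638 & 0xFFFF = 0x59C7.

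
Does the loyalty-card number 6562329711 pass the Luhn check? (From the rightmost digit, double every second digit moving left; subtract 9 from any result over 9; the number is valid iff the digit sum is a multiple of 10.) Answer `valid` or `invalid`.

valid

From the right, keep odd positions and double even positions (subtract 9 from any doubled value over 9):
  doubled (positions 2,4,...): 2 9 6 3 3 → sum 23
  kept (positions 1,3,...): 1 7 2 2 5 → sum 17
Total = 40.
40 mod 10 = 0, so the number is valid.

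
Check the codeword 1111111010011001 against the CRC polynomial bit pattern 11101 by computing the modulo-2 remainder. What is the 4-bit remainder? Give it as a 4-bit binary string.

Modulo-2 division of 1111111010011001 by 11101:
  pos 0: 11111 XOR 11101 = 00010
  pos 3: 10110 XOR 11101 = 01011
  pos 4: 10111 XOR 11101 = 01010
  pos 5: 10100 XOR 11101 = 01001
  pos 6: 10010 XOR 11101 = 01111
  pos 7: 11111 XOR 11101 = 00010
  pos 10: 10100 XOR 11101 = 01001
  pos 11: 10011 XOR 11101 = 01110
Remainder = 1110 (nonzero — an error is detected).

1110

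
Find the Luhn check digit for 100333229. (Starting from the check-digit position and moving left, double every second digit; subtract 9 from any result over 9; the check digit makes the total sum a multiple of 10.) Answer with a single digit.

Partial digits right→left: 9 2 2 3 3 3 0 0 1
Double every second digit counting from the check-digit position (so the 1st, 3rd, 5th, ... of the partial from the right).
  doubled (with −9 where >9): 9 4 6 0 2 → sum 21
  kept as-is: 2 3 3 0 → sum 8
Total = 21 + 8 = 29.
Check digit = (10 − (29 mod 10)) mod 10 = 1.

1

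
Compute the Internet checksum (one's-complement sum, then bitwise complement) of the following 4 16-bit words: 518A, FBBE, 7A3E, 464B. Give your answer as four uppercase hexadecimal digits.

F22C

One's-complement addition (fold any carry out of bit 15 back into bit 0):
  0x518A + 0xFBBE = 0x14D48 → wrap carry → 0x4D49
  0x4D49 + 0x7A3E = 0x0C787
  0xC787 + 0x464B = 0x10DD2 → wrap carry → 0x0DD3
One's-complement sum = 0x0DD3.
Checksum = ~0x0DD3 & 0xFFFF = 0xF22C.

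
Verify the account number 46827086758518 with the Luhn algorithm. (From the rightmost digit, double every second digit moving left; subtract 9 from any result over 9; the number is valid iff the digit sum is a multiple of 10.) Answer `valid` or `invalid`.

invalid

From the right, keep odd positions and double even positions (subtract 9 from any doubled value over 9):
  doubled (positions 2,4,...): 2 7 5 7 5 7 8 → sum 41
  kept (positions 1,3,...): 8 5 5 6 0 2 6 → sum 32
Total = 73.
73 mod 10 = 3, so the number is invalid.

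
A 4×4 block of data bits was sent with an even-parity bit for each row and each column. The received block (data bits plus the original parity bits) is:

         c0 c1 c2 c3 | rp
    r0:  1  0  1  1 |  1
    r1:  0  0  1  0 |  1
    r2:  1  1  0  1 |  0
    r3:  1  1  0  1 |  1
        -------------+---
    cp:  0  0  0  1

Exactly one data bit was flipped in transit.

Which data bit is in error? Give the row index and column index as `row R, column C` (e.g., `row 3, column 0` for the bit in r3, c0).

row 2, column 0

Recompute each row's even parity and compare to rp:
  r0: data parity 1, sent rp 1 → ok
  r1: data parity 1, sent rp 1 → ok
  r2: data parity 1, sent rp 0 → mismatch
  r3: data parity 1, sent rp 1 → ok
Recompute each column's even parity and compare to cp:
  c0: data parity 1, sent cp 0 → mismatch
  c1: data parity 0, sent cp 0 → ok
  c2: data parity 0, sent cp 0 → ok
  c3: data parity 1, sent cp 1 → ok
Exactly one row (r2) and one column (c0) fail → the flipped bit is at their intersection.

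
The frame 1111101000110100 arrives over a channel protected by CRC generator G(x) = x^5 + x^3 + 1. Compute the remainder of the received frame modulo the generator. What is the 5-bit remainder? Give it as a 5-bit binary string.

Modulo-2 division of 1111101000110100 by 101001:
  pos 0: 111110 XOR 101001 = 010111
  pos 1: 101111 XOR 101001 = 000110
  pos 4: 110000 XOR 101001 = 011001
  pos 5: 110011 XOR 101001 = 011010
  pos 6: 110101 XOR 101001 = 011100
  pos 7: 111000 XOR 101001 = 010001
  pos 8: 100011 XOR 101001 = 001010
  pos 10: 101000 XOR 101001 = 000001
Remainder = 00001 (nonzero — an error is detected).

00001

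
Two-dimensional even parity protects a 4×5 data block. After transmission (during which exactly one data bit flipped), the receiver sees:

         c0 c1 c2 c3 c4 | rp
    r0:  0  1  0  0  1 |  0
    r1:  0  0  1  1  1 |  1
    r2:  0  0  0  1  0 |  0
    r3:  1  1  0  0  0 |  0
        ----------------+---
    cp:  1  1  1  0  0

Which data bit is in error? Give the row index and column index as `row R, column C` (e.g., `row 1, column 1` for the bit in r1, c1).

row 2, column 1

Recompute each row's even parity and compare to rp:
  r0: data parity 0, sent rp 0 → ok
  r1: data parity 1, sent rp 1 → ok
  r2: data parity 1, sent rp 0 → mismatch
  r3: data parity 0, sent rp 0 → ok
Recompute each column's even parity and compare to cp:
  c0: data parity 1, sent cp 1 → ok
  c1: data parity 0, sent cp 1 → mismatch
  c2: data parity 1, sent cp 1 → ok
  c3: data parity 0, sent cp 0 → ok
  c4: data parity 0, sent cp 0 → ok
Exactly one row (r2) and one column (c1) fail → the flipped bit is at their intersection.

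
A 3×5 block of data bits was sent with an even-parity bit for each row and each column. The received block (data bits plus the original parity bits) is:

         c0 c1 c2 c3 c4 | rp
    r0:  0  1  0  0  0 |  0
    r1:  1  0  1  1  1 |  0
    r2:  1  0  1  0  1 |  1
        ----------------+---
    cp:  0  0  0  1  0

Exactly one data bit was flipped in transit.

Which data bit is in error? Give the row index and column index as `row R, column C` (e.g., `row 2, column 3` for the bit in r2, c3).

row 0, column 1

Recompute each row's even parity and compare to rp:
  r0: data parity 1, sent rp 0 → mismatch
  r1: data parity 0, sent rp 0 → ok
  r2: data parity 1, sent rp 1 → ok
Recompute each column's even parity and compare to cp:
  c0: data parity 0, sent cp 0 → ok
  c1: data parity 1, sent cp 0 → mismatch
  c2: data parity 0, sent cp 0 → ok
  c3: data parity 1, sent cp 1 → ok
  c4: data parity 0, sent cp 0 → ok
Exactly one row (r0) and one column (c1) fail → the flipped bit is at their intersection.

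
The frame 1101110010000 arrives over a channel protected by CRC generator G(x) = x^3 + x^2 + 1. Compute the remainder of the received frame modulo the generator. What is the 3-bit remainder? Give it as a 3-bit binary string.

Modulo-2 division of 1101110010000 by 1101:
  pos 0: 1101 XOR 1101 = 0000
  pos 4: 1100 XOR 1101 = 0001
  pos 7: 1100 XOR 1101 = 0001
Remainder = 100 (nonzero — an error is detected).

100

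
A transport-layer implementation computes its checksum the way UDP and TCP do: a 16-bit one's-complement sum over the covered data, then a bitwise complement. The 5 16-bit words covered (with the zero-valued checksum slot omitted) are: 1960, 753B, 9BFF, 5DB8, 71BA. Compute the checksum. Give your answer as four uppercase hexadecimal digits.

05F2

One's-complement addition (fold any carry out of bit 15 back into bit 0):
  0x1960 + 0x753B = 0x08E9B
  0x8E9B + 0x9BFF = 0x12A9A → wrap carry → 0x2A9B
  0x2A9B + 0x5DB8 = 0x08853
  0x8853 + 0x71BA = 0x0FA0D
One's-complement sum = 0xFA0D.
Checksum = ~0xFA0D & 0xFFFF = 0x05F2.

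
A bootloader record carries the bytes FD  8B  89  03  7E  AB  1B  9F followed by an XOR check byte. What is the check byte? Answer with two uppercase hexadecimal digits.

XOR the bytes together:
  start with 0xFD
  0xFD ⊕ 0x8B = 0x76
  0x76 ⊕ 0x89 = 0xFF
  0xFF ⊕ 0x03 = 0xFC
  0xFC ⊕ 0x7E = 0x82
  0x82 ⊕ 0xAB = 0x29
  0x29 ⊕ 0x1B = 0x32
  0x32 ⊕ 0x9F = 0xAD

AD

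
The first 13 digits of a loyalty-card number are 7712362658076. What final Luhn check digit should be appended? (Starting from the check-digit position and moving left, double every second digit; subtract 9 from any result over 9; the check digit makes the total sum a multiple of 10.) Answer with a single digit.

Partial digits right→left: 6 7 0 8 5 6 2 6 3 2 1 7 7
Double every second digit counting from the check-digit position (so the 1st, 3rd, 5th, ... of the partial from the right).
  doubled (with −9 where >9): 3 0 1 4 6 2 5 → sum 21
  kept as-is: 7 8 6 6 2 7 → sum 36
Total = 21 + 36 = 57.
Check digit = (10 − (57 mod 10)) mod 10 = 3.

3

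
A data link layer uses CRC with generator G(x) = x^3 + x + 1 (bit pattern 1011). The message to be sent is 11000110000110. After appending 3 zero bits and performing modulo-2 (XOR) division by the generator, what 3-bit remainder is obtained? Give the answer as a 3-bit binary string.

Append 3 zeros: 11000110000110000. Divide by 1011 (XOR where the leading bit is 1):
  pos 0: 1100 XOR 1011 = 0111
  pos 1: 1110 XOR 1011 = 0101
  pos 2: 1011 XOR 1011 = 0000
  pos 6: 1000 XOR 1011 = 0011
  pos 8: 1101 XOR 1011 = 0110
  pos 9: 1101 XOR 1011 = 0110
  pos 10: 1100 XOR 1011 = 0111
  pos 11: 1110 XOR 1011 = 0101
  pos 12: 1010 XOR 1011 = 0001
Remainder (last 3 bits) = 010. This is the CRC / FCS.

010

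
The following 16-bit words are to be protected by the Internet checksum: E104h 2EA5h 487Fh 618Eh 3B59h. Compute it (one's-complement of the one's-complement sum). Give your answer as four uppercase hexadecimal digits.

One's-complement addition (fold any carry out of bit 15 back into bit 0):
  0xE104 + 0x2EA5 = 0x10FA9 → wrap carry → 0x0FAA
  0x0FAA + 0x487F = 0x05829
  0x5829 + 0x618E = 0x0B9B7
  0xB9B7 + 0x3B59 = 0x0F510
One's-complement sum = 0xF510.
Checksum = ~0xF510 & 0xFFFF = 0x0AEF.

0AEF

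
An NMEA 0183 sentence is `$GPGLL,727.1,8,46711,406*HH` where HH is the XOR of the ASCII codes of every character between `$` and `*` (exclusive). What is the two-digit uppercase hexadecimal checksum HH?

42

XOR the ASCII codes of the payload characters:
  'G' = 0x47 → acc = 0x47
  'P' = 0x50 → acc = 0x17
  'G' = 0x47 → acc = 0x50
  'L' = 0x4C → acc = 0x1C
  'L' = 0x4C → acc = 0x50
  ',' = 0x2C → acc = 0x7C
  '7' = 0x37 → acc = 0x4B
  '2' = 0x32 → acc = 0x79
  '7' = 0x37 → acc = 0x4E
  '.' = 0x2E → acc = 0x60
  '1' = 0x31 → acc = 0x51
  ',' = 0x2C → acc = 0x7D
  '8' = 0x38 → acc = 0x45
  ',' = 0x2C → acc = 0x69
  '4' = 0x34 → acc = 0x5D
  '6' = 0x36 → acc = 0x6B
  '7' = 0x37 → acc = 0x5C
  '1' = 0x31 → acc = 0x6D
  '1' = 0x31 → acc = 0x5C
  ',' = 0x2C → acc = 0x70
  '4' = 0x34 → acc = 0x44
  '0' = 0x30 → acc = 0x74
  '6' = 0x36 → acc = 0x42
Checksum = 0x42.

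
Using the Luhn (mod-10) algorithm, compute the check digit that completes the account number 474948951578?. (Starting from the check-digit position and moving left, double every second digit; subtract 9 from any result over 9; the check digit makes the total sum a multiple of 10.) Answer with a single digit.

1

Partial digits right→left: 8 7 5 1 5 9 8 4 9 4 7 4
Double every second digit counting from the check-digit position (so the 1st, 3rd, 5th, ... of the partial from the right).
  doubled (with −9 where >9): 7 1 1 7 9 5 → sum 30
  kept as-is: 7 1 9 4 4 4 → sum 29
Total = 30 + 29 = 59.
Check digit = (10 − (59 mod 10)) mod 10 = 1.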